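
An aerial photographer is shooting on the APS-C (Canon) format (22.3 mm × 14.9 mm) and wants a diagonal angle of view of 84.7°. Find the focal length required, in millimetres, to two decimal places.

14.71 mm

Sensor diagonal = √(22.3² + 14.9²) = √719.3000 ≈ 26.8198 mm.
From α = 2·arctan(d/2f) we get f = d / (2·tan(α/2)).
With d = 26.8198 mm and α/2 = 42.35°, tan(α/2) ≈ 0.91153, so f ≈ 26.8198 / 1.82305 ≈ 14.7115 mm.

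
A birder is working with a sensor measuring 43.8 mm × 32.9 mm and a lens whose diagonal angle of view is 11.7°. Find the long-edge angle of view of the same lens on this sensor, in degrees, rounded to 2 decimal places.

Sensor diagonal = √(43.8² + 32.9²) = √3000.8500 ≈ 54.7800 mm.
From the diagonal AOV: f = 54.7800 / (2·tan(5.85°)) = 54.7800 / 0.20492 ≈ 267.3290 mm.
Long-edge AOV = 2·arctan(43.8 / (2 × 267.3290)) = 2·arctan(0.08192) ≈ 9.3666°.

9.37°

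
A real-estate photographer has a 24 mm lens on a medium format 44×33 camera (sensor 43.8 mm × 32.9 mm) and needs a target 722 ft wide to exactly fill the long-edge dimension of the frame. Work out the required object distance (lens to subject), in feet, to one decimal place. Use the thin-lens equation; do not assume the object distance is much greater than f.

W: 722 ft × 304.8 mm/ft = 220065.59 mm.
Magnification m = w/W = dᵢ/dₒ; combined with 1/f = 1/dₒ + 1/dᵢ this gives dₒ = f·(1 + W/w).
dₒ = 24 mm × (1 + 220066/43.8) = 24 × 5025.3286 ≈ 120607.887 mm = 120607.887/304.8 ft = 395.695 ft.

395.7 ft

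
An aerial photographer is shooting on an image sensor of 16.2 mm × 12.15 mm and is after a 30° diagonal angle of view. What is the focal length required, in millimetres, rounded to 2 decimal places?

37.79 mm

Sensor diagonal = √(16.2² + 12.15²) = √410.0625 ≈ 20.2500 mm.
From α = 2·arctan(d/2f) we get f = d / (2·tan(α/2)).
With d = 20.2500 mm and α/2 = 15°, tan(α/2) ≈ 0.26795, so f ≈ 20.2500 / 0.53590 ≈ 37.7870 mm.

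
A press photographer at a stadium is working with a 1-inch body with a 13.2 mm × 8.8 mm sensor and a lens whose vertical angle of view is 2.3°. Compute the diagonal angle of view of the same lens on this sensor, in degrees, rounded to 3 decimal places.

From the vertical AOV: f = 8.8 / (2·tan(1.15°)) = 8.8 / 0.04015 ≈ 219.1892 mm.
Sensor diagonal = √(13.2² + 8.8²) = √251.6800 ≈ 15.8644 mm.
Diagonal AOV = 2·arctan(15.8644 / (2 × 219.1892)) = 2·arctan(0.03619) ≈ 4.1451°.

4.145°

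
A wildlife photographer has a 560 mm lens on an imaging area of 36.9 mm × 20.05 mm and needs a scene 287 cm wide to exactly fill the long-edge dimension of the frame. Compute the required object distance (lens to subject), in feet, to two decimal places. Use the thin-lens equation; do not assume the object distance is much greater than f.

144.74 ft

W: 287 cm = 2870 mm.
Magnification m = w/W = dᵢ/dₒ; combined with 1/f = 1/dₒ + 1/dᵢ this gives dₒ = f·(1 + W/w).
dₒ = 560 mm × (1 + 2870/36.9) = 560 × 78.7778 ≈ 44115.556 mm = 44115.556/304.8 ft = 144.736 ft.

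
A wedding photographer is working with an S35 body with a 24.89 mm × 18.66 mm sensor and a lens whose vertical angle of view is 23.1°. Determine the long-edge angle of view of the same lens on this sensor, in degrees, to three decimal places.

30.496°

From the vertical AOV: f = 18.66 / (2·tan(11.55°)) = 18.66 / 0.40872 ≈ 45.6544 mm.
Long-edge AOV = 2·arctan(24.89 / (2 × 45.6544)) = 2·arctan(0.27259) ≈ 30.4957°.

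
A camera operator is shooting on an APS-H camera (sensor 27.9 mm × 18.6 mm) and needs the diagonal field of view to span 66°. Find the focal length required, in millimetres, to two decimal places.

Sensor diagonal = √(27.9² + 18.6²) = √1124.3700 ≈ 33.5316 mm.
From α = 2·arctan(d/2f) we get f = d / (2·tan(α/2)).
With d = 33.5316 mm and α/2 = 33°, tan(α/2) ≈ 0.64941, so f ≈ 33.5316 / 1.29882 ≈ 25.8171 mm.

25.82 mm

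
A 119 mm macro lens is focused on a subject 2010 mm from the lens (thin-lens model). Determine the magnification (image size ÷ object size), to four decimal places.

Thin lens: 1/f = 1/dₒ + 1/dᵢ → 1/dᵢ = 1/119 − 1/2010 = 0.0079058 mm⁻¹, so dᵢ ≈ 126.4886 mm.
Magnification m = dᵢ/dₒ = 126.4886/2010 ≈ 0.06293.

0.0629×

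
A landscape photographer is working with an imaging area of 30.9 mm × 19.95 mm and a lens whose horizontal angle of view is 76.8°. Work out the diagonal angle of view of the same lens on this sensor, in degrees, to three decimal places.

86.665°

From the horizontal AOV: f = 30.9 / (2·tan(38.4°)) = 30.9 / 1.58518 ≈ 19.4930 mm.
Sensor diagonal = √(30.9² + 19.95²) = √1352.8125 ≈ 36.7806 mm.
Diagonal AOV = 2·arctan(36.7806 / (2 × 19.4930)) = 2·arctan(0.94343) ≈ 86.6653°.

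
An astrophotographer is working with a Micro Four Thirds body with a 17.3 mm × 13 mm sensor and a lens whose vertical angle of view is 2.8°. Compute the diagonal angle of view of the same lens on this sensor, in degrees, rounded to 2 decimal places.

From the vertical AOV: f = 13 / (2·tan(1.4°)) = 13 / 0.04888 ≈ 265.9632 mm.
Sensor diagonal = √(17.3² + 13²) = √468.2900 ≈ 21.6400 mm.
Diagonal AOV = 2·arctan(21.6400 / (2 × 265.9632)) = 2·arctan(0.04068) ≈ 4.6593°.

4.66°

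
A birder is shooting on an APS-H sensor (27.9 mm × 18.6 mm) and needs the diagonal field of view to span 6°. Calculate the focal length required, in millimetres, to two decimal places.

319.91 mm

Sensor diagonal = √(27.9² + 18.6²) = √1124.3700 ≈ 33.5316 mm.
From α = 2·arctan(d/2f) we get f = d / (2·tan(α/2)).
With d = 33.5316 mm and α/2 = 3°, tan(α/2) ≈ 0.05241, so f ≈ 33.5316 / 0.10482 ≈ 319.9108 mm.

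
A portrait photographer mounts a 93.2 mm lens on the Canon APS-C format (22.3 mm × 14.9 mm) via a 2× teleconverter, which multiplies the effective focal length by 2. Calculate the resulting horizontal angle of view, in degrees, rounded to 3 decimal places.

6.846°

Effective focal length f = 93.2 × 2 = 186.4 mm.
α = 2·arctan(22.3 / (2 × 186.4)) = 2·arctan(0.05982) ≈ 6.8464°.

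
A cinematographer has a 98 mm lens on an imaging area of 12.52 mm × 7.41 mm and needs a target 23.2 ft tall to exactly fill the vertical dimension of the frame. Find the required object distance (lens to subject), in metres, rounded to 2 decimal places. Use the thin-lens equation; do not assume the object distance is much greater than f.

93.62 m

W: 23.2 ft × 304.8 mm/ft = 7071.36 mm.
Magnification m = h/W = dᵢ/dₒ; combined with 1/f = 1/dₒ + 1/dᵢ this gives dₒ = f·(1 + W/h).
dₒ = 98 mm × (1 + 7071.36/7.41) = 98 × 955.2996 ≈ 93619.357 mm = 93.6194 m.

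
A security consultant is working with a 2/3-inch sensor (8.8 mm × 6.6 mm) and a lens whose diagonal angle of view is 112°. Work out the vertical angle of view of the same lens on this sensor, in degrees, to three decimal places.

83.309°

Sensor diagonal = √(8.8² + 6.6²) = √121.0000 ≈ 11.0000 mm.
From the diagonal AOV: f = 11.0000 / (2·tan(56°)) = 11.0000 / 2.96512 ≈ 3.7098 mm.
Vertical AOV = 2·arctan(6.6 / (2 × 3.7098)) = 2·arctan(0.88954) ≈ 83.3085°.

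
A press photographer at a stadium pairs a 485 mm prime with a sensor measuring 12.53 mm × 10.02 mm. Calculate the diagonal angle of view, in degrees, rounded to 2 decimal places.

1.90°

Sensor diagonal = √(12.53² + 10.02²) = √257.4013 ≈ 16.0437 mm.
Angle of view α = 2·arctan(d/2f) with d = 16.0437 mm and f = 485 mm.
d/2f = 0.01654; arctan(0.01654) ≈ 0.9476°, so α ≈ 1.8952°.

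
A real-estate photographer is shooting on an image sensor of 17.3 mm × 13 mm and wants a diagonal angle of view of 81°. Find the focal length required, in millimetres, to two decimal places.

12.67 mm

Sensor diagonal = √(17.3² + 13²) = √468.2900 ≈ 21.6400 mm.
From α = 2·arctan(d/2f) we get f = d / (2·tan(α/2)).
With d = 21.6400 mm and α/2 = 40.5°, tan(α/2) ≈ 0.85408, so f ≈ 21.6400 / 1.70816 ≈ 12.6686 mm.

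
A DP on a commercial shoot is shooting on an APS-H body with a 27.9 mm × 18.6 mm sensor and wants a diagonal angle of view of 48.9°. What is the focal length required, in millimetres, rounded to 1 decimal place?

Sensor diagonal = √(27.9² + 18.6²) = √1124.3700 ≈ 33.5316 mm.
From α = 2·arctan(d/2f) we get f = d / (2·tan(α/2)).
With d = 33.5316 mm and α/2 = 24.45°, tan(α/2) ≈ 0.45467, so f ≈ 33.5316 / 0.90935 ≈ 36.8745 mm.

36.9 mm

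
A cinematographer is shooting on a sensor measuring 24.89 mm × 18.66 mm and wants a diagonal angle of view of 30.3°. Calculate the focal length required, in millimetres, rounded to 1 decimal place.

Sensor diagonal = √(24.89² + 18.66²) = √967.7077 ≈ 31.1080 mm.
From α = 2·arctan(d/2f) we get f = d / (2·tan(α/2)).
With d = 31.1080 mm and α/2 = 15.15°, tan(α/2) ≈ 0.27076, so f ≈ 31.1080 / 0.54151 ≈ 57.4463 mm.

57.4 mm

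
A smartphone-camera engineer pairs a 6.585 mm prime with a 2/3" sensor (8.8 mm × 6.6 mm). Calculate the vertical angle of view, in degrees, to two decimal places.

53.23°

Angle of view α = 2·arctan(h/2f) with h = 6.6 mm and f = 6.585 mm.
h/2f = 0.50114; arctan(0.50114) ≈ 26.6172°, so α ≈ 53.2345°.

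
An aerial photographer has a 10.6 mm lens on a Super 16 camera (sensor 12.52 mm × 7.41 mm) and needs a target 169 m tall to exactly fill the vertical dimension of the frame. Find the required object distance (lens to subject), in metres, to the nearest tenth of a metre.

241.8 m

W: 169 m = 169000 mm.
Magnification m = h/W = dᵢ/dₒ; combined with 1/f = 1/dₒ + 1/dᵢ this gives dₒ = f·(1 + W/h).
dₒ = 10.6 mm × (1 + 169000/7.41) = 10.6 × 22808.0175 ≈ 241764.986 mm = 241.765 m.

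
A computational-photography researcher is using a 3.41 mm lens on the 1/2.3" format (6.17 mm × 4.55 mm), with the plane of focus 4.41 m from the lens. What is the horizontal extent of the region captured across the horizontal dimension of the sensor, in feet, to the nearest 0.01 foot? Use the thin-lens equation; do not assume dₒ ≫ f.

dₒ: 4.41 m = 4410 mm.
Similar triangles through the lens centre give W/dₒ = w/dᵢ; with 1/f = 1/dₒ + 1/dᵢ this gives W = w·(dₒ − f)/f.
W = 6.17 mm × (4410 − 3.41) / 3.41 = 6.17 × 1292.2551 ≈ 7973.214 mm = 7973.214/304.8 ft = 26.1588 ft.

26.16 ft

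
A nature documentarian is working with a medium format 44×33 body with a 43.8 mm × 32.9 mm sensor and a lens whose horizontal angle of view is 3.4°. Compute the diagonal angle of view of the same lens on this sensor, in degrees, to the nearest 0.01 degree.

From the horizontal AOV: f = 43.8 / (2·tan(1.7°)) = 43.8 / 0.05936 ≈ 737.8878 mm.
Sensor diagonal = √(43.8² + 32.9²) = √3000.8500 ≈ 54.7800 mm.
Diagonal AOV = 2·arctan(54.7800 / (2 × 737.8878)) = 2·arctan(0.03712) ≈ 4.2516°.

4.25°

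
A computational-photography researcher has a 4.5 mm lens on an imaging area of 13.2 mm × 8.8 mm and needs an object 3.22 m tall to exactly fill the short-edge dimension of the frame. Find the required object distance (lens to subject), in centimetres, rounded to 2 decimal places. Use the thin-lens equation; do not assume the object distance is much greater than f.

165.11 cm

W: 3.22 m = 3220 mm.
Magnification m = h/W = dᵢ/dₒ; combined with 1/f = 1/dₒ + 1/dᵢ this gives dₒ = f·(1 + W/h).
dₒ = 4.5 mm × (1 + 3220/8.8) = 4.5 × 366.9091 ≈ 1651.091 mm = 165.109 cm.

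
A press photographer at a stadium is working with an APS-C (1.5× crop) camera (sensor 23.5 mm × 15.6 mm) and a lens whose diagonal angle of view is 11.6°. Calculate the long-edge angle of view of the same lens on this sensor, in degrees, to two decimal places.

9.67°

Sensor diagonal = √(23.5² + 15.6²) = √795.6100 ≈ 28.2066 mm.
From the diagonal AOV: f = 28.2066 / (2·tan(5.8°)) = 28.2066 / 0.20315 ≈ 138.8442 mm.
Long-edge AOV = 2·arctan(23.5 / (2 × 138.8442)) = 2·arctan(0.08463) ≈ 9.6745°.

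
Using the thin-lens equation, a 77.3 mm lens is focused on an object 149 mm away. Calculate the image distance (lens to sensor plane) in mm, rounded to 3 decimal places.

1/dᵢ = 1/f − 1/dₒ = 1/77.3 − 1/149 = 0.0062252 mm⁻¹.
dᵢ = 1/0.0062252 ≈ 160.6374 mm.

160.637 mm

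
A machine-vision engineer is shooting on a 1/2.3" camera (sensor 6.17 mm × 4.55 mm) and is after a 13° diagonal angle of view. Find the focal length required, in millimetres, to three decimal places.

Sensor diagonal = √(6.17² + 4.55²) = √58.7714 ≈ 7.6663 mm.
From α = 2·arctan(d/2f) we get f = d / (2·tan(α/2)).
With d = 7.6663 mm and α/2 = 6.5°, tan(α/2) ≈ 0.11394, so f ≈ 7.6663 / 0.22787 ≈ 33.6429 mm.

33.643 mm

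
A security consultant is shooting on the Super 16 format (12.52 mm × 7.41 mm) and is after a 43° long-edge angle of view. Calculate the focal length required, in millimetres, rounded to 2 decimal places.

From α = 2·arctan(w/2f) we get f = w / (2·tan(α/2)).
With w = 12.52 mm and α/2 = 21.5°, tan(α/2) ≈ 0.39391, so f ≈ 12.52 / 0.78782 ≈ 15.8919 mm.

15.89 mm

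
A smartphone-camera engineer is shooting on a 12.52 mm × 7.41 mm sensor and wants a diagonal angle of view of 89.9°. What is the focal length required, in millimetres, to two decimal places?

Sensor diagonal = √(12.52² + 7.41²) = √211.6585 ≈ 14.5485 mm.
From α = 2·arctan(d/2f) we get f = d / (2·tan(α/2)).
With d = 14.5485 mm and α/2 = 44.95°, tan(α/2) ≈ 0.99826, so f ≈ 14.5485 / 1.99651 ≈ 7.2870 mm.

7.29 mm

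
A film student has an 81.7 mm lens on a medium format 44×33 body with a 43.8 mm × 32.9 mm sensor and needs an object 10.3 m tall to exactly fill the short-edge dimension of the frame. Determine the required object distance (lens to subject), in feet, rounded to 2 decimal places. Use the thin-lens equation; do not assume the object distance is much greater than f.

84.18 ft

W: 10.3 m = 10300 mm.
Magnification m = h/W = dᵢ/dₒ; combined with 1/f = 1/dₒ + 1/dᵢ this gives dₒ = f·(1 + W/h).
dₒ = 81.7 mm × (1 + 10300/32.9) = 81.7 × 314.0699 ≈ 25659.512 mm = 25659.512/304.8 ft = 84.1848 ft.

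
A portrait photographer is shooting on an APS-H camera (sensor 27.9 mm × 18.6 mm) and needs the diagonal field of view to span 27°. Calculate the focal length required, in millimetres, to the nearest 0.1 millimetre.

69.8 mm

Sensor diagonal = √(27.9² + 18.6²) = √1124.3700 ≈ 33.5316 mm.
From α = 2·arctan(d/2f) we get f = d / (2·tan(α/2)).
With d = 33.5316 mm and α/2 = 13.5°, tan(α/2) ≈ 0.24008, so f ≈ 33.5316 / 0.48016 ≈ 69.8346 mm.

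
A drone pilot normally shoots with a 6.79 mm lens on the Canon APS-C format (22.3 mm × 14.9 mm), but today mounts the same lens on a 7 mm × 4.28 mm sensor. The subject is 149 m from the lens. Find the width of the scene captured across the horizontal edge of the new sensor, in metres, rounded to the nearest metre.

154 m

The focal length stays 6.79 mm; the relevant sensor dimension is now w = 7 mm. Object distance dₒ = 149 m = 149000 mm.
Thin-lens field width W = w·(dₒ − f)/f = 7 × (149000 − 6.79)/6.79 ≈ 153601.247 mm = 153.601 m.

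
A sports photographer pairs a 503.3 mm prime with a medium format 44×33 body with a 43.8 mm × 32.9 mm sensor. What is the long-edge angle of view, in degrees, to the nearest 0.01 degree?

Angle of view α = 2·arctan(w/2f) with w = 43.8 mm and f = 503.3 mm.
w/2f = 0.04351; arctan(0.04351) ≈ 2.4915°, so α ≈ 4.9831°.

4.98°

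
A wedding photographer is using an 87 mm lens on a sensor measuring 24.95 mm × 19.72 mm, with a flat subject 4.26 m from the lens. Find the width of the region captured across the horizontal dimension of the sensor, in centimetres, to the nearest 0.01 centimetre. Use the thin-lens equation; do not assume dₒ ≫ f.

dₒ: 4.26 m = 4260 mm.
Similar triangles through the lens centre give W/dₒ = w/dᵢ; with 1/f = 1/dₒ + 1/dᵢ this gives W = w·(dₒ − f)/f.
W = 24.95 mm × (4260 − 87) / 87 = 24.95 × 47.9655 ≈ 1196.740 mm = 119.674 cm.

119.67 cm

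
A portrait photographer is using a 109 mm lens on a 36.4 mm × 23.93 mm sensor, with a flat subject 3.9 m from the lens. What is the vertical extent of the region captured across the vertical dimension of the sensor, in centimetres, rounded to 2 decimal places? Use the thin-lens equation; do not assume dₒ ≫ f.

83.23 cm

dₒ: 3.9 m = 3900 mm.
Similar triangles through the lens centre give W/dₒ = h/dᵢ; with 1/f = 1/dₒ + 1/dᵢ this gives W = h·(dₒ − f)/f.
W = 23.93 mm × (3900 − 109) / 109 = 23.93 × 34.7798 ≈ 832.281 mm = 83.2281 cm.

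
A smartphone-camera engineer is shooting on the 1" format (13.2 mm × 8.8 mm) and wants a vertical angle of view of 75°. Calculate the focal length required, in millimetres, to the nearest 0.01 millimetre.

From α = 2·arctan(h/2f) we get f = h / (2·tan(α/2)).
With h = 8.8 mm and α/2 = 37.5°, tan(α/2) ≈ 0.76733, so f ≈ 8.8 / 1.53465 ≈ 5.7342 mm.

5.73 mm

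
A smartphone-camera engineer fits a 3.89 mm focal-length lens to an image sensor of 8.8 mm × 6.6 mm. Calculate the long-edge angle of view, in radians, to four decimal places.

Angle of view α = 2·arctan(w/2f) with w = 8.8 mm and f = 3.89 mm.
w/2f = 1.13111; arctan(1.13111) ≈ 0.8468 rad, so α ≈ 1.6937 rad.

1.6937 rad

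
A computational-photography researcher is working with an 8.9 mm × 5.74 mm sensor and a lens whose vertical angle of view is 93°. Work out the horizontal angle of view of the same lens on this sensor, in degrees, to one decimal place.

117.1°

From the vertical AOV: f = 5.74 / (2·tan(46.5°)) = 5.74 / 2.10756 ≈ 2.7235 mm.
Horizontal AOV = 2·arctan(8.9 / (2 × 2.7235)) = 2·arctan(1.63391) ≈ 117.0643°.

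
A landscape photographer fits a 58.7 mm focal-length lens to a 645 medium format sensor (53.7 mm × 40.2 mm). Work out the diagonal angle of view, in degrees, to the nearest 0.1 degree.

Sensor diagonal = √(53.7² + 40.2²) = √4499.7300 ≈ 67.0800 mm.
Angle of view α = 2·arctan(d/2f) with d = 67.0800 mm and f = 58.7 mm.
d/2f = 0.57138; arctan(0.57138) ≈ 29.7428°, so α ≈ 59.4856°.

59.5°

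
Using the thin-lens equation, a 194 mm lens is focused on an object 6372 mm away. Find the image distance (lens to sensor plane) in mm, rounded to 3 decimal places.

200.092 mm

1/dᵢ = 1/f − 1/dₒ = 1/194 − 1/6372 = 0.0049977 mm⁻¹.
dᵢ = 1/0.0049977 ≈ 200.0919 mm.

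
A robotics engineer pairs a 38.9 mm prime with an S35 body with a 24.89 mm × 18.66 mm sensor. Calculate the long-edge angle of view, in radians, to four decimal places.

Angle of view α = 2·arctan(w/2f) with w = 24.89 mm and f = 38.9 mm.
w/2f = 0.31992; arctan(0.31992) ≈ 0.3096 rad, so α ≈ 0.6193 rad.

0.6193 rad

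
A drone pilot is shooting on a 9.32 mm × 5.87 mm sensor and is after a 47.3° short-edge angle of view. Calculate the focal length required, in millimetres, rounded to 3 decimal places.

From α = 2·arctan(h/2f) we get f = h / (2·tan(α/2)).
With h = 5.87 mm and α/2 = 23.65°, tan(α/2) ≈ 0.43793, so f ≈ 5.87 / 0.87586 ≈ 6.7020 mm.

6.702 mm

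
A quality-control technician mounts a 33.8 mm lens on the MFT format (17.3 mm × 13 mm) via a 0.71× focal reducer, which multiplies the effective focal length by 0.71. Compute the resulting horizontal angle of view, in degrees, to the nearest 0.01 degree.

39.64°

Effective focal length f = 33.8 × 0.71 = 23.998 mm.
α = 2·arctan(17.3 / (2 × 23.998)) = 2·arctan(0.36045) ≈ 39.6431°.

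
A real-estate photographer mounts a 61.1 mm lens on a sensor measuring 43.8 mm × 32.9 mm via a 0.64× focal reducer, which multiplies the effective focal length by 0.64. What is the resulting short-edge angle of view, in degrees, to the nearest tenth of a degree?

45.6°

Effective focal length f = 61.1 × 0.64 = 39.104 mm.
α = 2·arctan(32.9 / (2 × 39.104)) = 2·arctan(0.42067) ≈ 45.6304°.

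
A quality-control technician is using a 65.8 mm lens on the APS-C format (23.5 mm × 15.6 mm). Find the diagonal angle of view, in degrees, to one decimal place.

Sensor diagonal = √(23.5² + 15.6²) = √795.6100 ≈ 28.2066 mm.
Angle of view α = 2·arctan(d/2f) with d = 28.2066 mm and f = 65.8 mm.
d/2f = 0.21434; arctan(0.21434) ≈ 12.0975°, so α ≈ 24.1950°.

24.2°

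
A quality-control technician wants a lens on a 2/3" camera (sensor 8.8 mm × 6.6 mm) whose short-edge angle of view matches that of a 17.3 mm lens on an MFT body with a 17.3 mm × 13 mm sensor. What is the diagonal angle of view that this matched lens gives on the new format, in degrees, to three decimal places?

Equal short-edge AOV ⇒ f₂ = f₁ · 6.6/13 = 17.3 × 0.50769 ≈ 8.7831 mm.
Sensor diagonal = √(8.8² + 6.6²) = √121.0000 ≈ 11.0000 mm.
Diagonal AOV on the new format = 2·arctan(11.0000 / (2 × 8.7831)) = 2·arctan(0.62620) ≈ 64.1099°.

64.110°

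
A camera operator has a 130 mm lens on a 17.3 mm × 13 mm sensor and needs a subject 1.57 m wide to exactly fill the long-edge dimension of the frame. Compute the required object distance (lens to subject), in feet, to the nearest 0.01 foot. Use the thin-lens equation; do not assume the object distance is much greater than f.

W: 1.57 m = 1570 mm.
Magnification m = w/W = dᵢ/dₒ; combined with 1/f = 1/dₒ + 1/dᵢ this gives dₒ = f·(1 + W/w).
dₒ = 130 mm × (1 + 1570/17.3) = 130 × 91.7514 ≈ 11927.688 mm = 11927.688/304.8 ft = 39.1328 ft.

39.13 ft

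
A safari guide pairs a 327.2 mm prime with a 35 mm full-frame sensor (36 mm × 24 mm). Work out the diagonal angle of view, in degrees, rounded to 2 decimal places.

Sensor diagonal = √(36² + 24²) = √1872.0000 ≈ 43.2666 mm.
Angle of view α = 2·arctan(d/2f) with d = 43.2666 mm and f = 327.2 mm.
d/2f = 0.06612; arctan(0.06612) ≈ 3.7827°, so α ≈ 7.5654°.

7.57°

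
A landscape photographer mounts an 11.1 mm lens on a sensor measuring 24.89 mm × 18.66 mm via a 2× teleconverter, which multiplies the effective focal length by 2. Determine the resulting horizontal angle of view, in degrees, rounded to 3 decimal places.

58.549°

Effective focal length f = 11.1 × 2 = 22.2 mm.
α = 2·arctan(24.89 / (2 × 22.2)) = 2·arctan(0.56059) ≈ 58.5487°.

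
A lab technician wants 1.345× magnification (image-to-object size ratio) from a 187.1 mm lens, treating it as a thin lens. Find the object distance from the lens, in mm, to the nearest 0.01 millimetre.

326.21 mm

With m = dᵢ/dₒ and 1/f = 1/dₒ + 1/dᵢ, substituting dᵢ = m·dₒ gives 1/f = (1 + 1/m)/dₒ, hence dₒ = f·(1 + 1/m).
dₒ = 187.1 × (1 + 1/1.345) = 187.1 × 1.74349 ≈ 326.208 mm.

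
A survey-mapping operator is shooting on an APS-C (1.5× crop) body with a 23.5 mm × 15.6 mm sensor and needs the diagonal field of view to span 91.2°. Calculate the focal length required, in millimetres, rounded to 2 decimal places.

Sensor diagonal = √(23.5² + 15.6²) = √795.6100 ≈ 28.2066 mm.
From α = 2·arctan(d/2f) we get f = d / (2·tan(α/2)).
With d = 28.2066 mm and α/2 = 45.6°, tan(α/2) ≈ 1.02117, so f ≈ 28.2066 / 2.04233 ≈ 13.8110 mm.

13.81 mm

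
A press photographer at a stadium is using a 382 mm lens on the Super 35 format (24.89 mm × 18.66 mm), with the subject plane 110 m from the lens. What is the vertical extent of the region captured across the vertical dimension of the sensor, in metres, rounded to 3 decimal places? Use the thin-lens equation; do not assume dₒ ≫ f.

5.355 m

dₒ: 110 m = 110000 mm.
Similar triangles through the lens centre give W/dₒ = h/dᵢ; with 1/f = 1/dₒ + 1/dᵢ this gives W = h·(dₒ − f)/f.
W = 18.66 mm × (110000 − 382) / 382 = 18.66 × 286.9581 ≈ 5354.638 mm = 5.35464 m.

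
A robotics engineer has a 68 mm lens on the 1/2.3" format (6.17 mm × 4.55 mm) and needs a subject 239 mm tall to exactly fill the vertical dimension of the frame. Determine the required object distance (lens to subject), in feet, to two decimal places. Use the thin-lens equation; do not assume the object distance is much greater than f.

11.94 ft

Magnification m = h/W = dᵢ/dₒ; combined with 1/f = 1/dₒ + 1/dᵢ this gives dₒ = f·(1 + W/h).
dₒ = 68 mm × (1 + 239/4.55) = 68 × 53.5275 ≈ 3639.868 mm = 3639.868/304.8 ft = 11.9418 ft.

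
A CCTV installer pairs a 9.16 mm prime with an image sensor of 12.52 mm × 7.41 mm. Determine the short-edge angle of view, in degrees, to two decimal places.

44.04°

Angle of view α = 2·arctan(h/2f) with h = 7.41 mm and f = 9.16 mm.
h/2f = 0.40448; arctan(0.40448) ≈ 22.0221°, so α ≈ 44.0443°.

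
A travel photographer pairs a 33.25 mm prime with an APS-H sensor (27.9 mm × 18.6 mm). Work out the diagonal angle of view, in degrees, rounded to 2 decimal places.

Sensor diagonal = √(27.9² + 18.6²) = √1124.3700 ≈ 33.5316 mm.
Angle of view α = 2·arctan(d/2f) with d = 33.5316 mm and f = 33.25 mm.
d/2f = 0.50423; arctan(0.50423) ≈ 26.7588°, so α ≈ 53.5177°.

53.52°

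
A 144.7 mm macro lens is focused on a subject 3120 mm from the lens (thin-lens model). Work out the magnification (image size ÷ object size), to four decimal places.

0.0486×

Thin lens: 1/f = 1/dₒ + 1/dᵢ → 1/dᵢ = 1/144.7 − 1/3120 = 0.0065903 mm⁻¹, so dᵢ ≈ 151.7373 mm.
Magnification m = dᵢ/dₒ = 151.7373/3120 ≈ 0.04863.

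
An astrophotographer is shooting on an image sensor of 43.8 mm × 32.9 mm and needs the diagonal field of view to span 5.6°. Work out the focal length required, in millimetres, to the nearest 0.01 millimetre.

Sensor diagonal = √(43.8² + 32.9²) = √3000.8500 ≈ 54.7800 mm.
From α = 2·arctan(d/2f) we get f = d / (2·tan(α/2)).
With d = 54.7800 mm and α/2 = 2.8°, tan(α/2) ≈ 0.04891, so f ≈ 54.7800 / 0.09782 ≈ 560.0294 mm.

560.03 mm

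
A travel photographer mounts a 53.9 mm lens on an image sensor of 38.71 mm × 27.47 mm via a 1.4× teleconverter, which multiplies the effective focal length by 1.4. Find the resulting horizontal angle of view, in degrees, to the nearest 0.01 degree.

28.77°

Effective focal length f = 53.9 × 1.4 = 75.46 mm.
α = 2·arctan(38.71 / (2 × 75.46)) = 2·arctan(0.25649) ≈ 28.7717°.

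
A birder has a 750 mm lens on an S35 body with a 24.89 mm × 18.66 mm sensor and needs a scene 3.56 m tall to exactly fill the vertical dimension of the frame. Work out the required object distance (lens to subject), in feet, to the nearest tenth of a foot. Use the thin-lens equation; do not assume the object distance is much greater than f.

W: 3.56 m = 3560 mm.
Magnification m = h/W = dᵢ/dₒ; combined with 1/f = 1/dₒ + 1/dᵢ this gives dₒ = f·(1 + W/h).
dₒ = 750 mm × (1 + 3560/18.66) = 750 × 191.7824 ≈ 143836.817 mm = 143836.817/304.8 ft = 471.906 ft.

471.9 ft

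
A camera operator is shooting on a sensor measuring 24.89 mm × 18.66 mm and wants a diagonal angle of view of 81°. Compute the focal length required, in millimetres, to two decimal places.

Sensor diagonal = √(24.89² + 18.66²) = √967.7077 ≈ 31.1080 mm.
From α = 2·arctan(d/2f) we get f = d / (2·tan(α/2)).
With d = 31.1080 mm and α/2 = 40.5°, tan(α/2) ≈ 0.85408, so f ≈ 31.1080 / 1.70816 ≈ 18.2114 mm.

18.21 mm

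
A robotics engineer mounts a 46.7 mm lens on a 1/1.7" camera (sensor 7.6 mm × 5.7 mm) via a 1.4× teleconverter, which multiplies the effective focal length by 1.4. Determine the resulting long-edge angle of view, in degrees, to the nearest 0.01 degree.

6.65°

Effective focal length f = 46.7 × 1.4 = 65.38 mm.
α = 2·arctan(7.6 / (2 × 65.38)) = 2·arctan(0.05812) ≈ 6.6528°.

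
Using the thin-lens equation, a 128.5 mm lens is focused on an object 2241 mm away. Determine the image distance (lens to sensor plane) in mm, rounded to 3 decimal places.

136.316 mm

1/dᵢ = 1/f − 1/dₒ = 1/128.5 − 1/2241 = 0.0073359 mm⁻¹.
dᵢ = 1/0.0073359 ≈ 136.3164 mm.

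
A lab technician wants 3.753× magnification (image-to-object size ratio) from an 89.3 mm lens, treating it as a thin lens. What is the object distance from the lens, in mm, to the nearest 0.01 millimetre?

113.09 mm

With m = dᵢ/dₒ and 1/f = 1/dₒ + 1/dᵢ, substituting dᵢ = m·dₒ gives 1/f = (1 + 1/m)/dₒ, hence dₒ = f·(1 + 1/m).
dₒ = 89.3 × (1 + 1/3.753) = 89.3 × 1.26645 ≈ 113.094 mm.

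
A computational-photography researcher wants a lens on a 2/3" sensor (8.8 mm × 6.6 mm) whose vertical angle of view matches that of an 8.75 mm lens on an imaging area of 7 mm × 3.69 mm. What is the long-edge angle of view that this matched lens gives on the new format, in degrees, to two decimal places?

31.41°

Equal vertical AOV ⇒ f₂ = f₁ · 6.6/3.69 = 8.75 × 1.78862 ≈ 15.6504 mm.
Long-edge AOV on the new format = 2·arctan(8.8 / (2 × 15.6504)) = 2·arctan(0.28114) ≈ 31.4059°.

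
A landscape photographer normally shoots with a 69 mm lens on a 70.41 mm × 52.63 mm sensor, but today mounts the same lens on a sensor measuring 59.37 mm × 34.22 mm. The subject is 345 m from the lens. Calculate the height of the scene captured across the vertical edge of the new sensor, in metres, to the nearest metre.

The focal length stays 69 mm; the relevant sensor dimension is now h = 34.22 mm. Object distance dₒ = 345 m = 345000 mm.
Thin-lens field height W = h·(dₒ − f)/f = 34.22 × (345000 − 69)/69 ≈ 171065.780 mm = 171.066 m.

171 m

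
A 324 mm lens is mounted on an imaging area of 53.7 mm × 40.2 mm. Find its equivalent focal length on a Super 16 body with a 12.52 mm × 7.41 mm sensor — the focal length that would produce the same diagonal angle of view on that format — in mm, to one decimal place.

Sensor diagonal = √(53.7² + 40.2²) = √4499.7300 ≈ 67.0800 mm.
Sensor diagonal = √(12.52² + 7.41²) = √211.6585 ≈ 14.5485 mm.
Equal angle of view means equal diagonal/f ratio, so f₂ = f₁ · (diagonal₂/diagonal₁) = 324 × 14.5485/67.0800.
f₂ = 324 × 0.21688 ≈ 70.270 mm.

70.3 mm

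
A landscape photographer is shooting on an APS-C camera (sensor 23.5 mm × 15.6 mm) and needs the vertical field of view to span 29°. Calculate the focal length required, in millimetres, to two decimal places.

30.16 mm

From α = 2·arctan(h/2f) we get f = h / (2·tan(α/2)).
With h = 15.6 mm and α/2 = 14.5°, tan(α/2) ≈ 0.25862, so f ≈ 15.6 / 0.51724 ≈ 30.1604 mm.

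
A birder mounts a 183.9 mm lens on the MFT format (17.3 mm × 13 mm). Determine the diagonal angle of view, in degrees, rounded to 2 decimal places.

6.73°

Sensor diagonal = √(17.3² + 13²) = √468.2900 ≈ 21.6400 mm.
Angle of view α = 2·arctan(d/2f) with d = 21.6400 mm and f = 183.9 mm.
d/2f = 0.05884; arctan(0.05884) ≈ 3.3672°, so α ≈ 6.7344°.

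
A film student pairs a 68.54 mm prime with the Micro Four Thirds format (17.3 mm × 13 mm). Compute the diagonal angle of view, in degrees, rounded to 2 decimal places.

17.94°

Sensor diagonal = √(17.3² + 13²) = √468.2900 ≈ 21.6400 mm.
Angle of view α = 2·arctan(d/2f) with d = 21.6400 mm and f = 68.54 mm.
d/2f = 0.15786; arctan(0.15786) ≈ 8.9709°, so α ≈ 17.9418°.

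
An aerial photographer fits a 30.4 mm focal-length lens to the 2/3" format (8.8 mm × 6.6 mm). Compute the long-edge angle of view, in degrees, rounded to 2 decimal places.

16.47°

Angle of view α = 2·arctan(w/2f) with w = 8.8 mm and f = 30.4 mm.
w/2f = 0.14474; arctan(0.14474) ≈ 8.2356°, so α ≈ 16.4712°.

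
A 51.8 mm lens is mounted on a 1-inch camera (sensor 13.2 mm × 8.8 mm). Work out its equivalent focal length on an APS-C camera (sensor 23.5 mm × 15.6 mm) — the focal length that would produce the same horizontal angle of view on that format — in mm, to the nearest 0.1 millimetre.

Equal angle of view means equal width/f ratio, so f₂ = f₁ · (width₂/width₁) = 51.8 × 23.5/13.2.
f₂ = 51.8 × 1.78030 ≈ 92.220 mm.

92.2 mm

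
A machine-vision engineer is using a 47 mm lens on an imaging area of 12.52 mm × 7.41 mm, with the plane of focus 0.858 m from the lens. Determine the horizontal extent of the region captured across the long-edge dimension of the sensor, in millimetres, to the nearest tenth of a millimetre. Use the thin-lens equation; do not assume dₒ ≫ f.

216.0 mm

dₒ: 0.858 m = 858 mm.
Similar triangles through the lens centre give W/dₒ = w/dᵢ; with 1/f = 1/dₒ + 1/dᵢ this gives W = w·(dₒ − f)/f.
W = 12.52 mm × (858 − 47) / 47 = 12.52 × 17.2553 ≈ 216.037 mm.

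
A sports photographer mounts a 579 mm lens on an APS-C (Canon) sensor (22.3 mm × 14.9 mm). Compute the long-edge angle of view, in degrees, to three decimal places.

Angle of view α = 2·arctan(w/2f) with w = 22.3 mm and f = 579 mm.
w/2f = 0.01926; arctan(0.01926) ≈ 1.1032°, so α ≈ 2.2065°.

2.206°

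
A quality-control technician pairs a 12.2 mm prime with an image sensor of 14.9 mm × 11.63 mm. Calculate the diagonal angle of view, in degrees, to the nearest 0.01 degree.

Sensor diagonal = √(14.9² + 11.63²) = √357.2669 ≈ 18.9015 mm.
Angle of view α = 2·arctan(d/2f) with d = 18.9015 mm and f = 12.2 mm.
d/2f = 0.77465; arctan(0.77465) ≈ 37.7632°, so α ≈ 75.5264°.

75.53°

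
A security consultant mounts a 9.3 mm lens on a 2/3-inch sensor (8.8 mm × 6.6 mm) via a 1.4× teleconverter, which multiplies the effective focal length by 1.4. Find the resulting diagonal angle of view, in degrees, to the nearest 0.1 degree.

Effective focal length f = 9.3 × 1.4 = 13.02 mm.
Sensor diagonal = √(8.8² + 6.6²) = √121.0000 ≈ 11.0000 mm.
α = 2·arctan(11.000 / (2 × 13.02)) = 2·arctan(0.42243) ≈ 45.8010°.

45.8°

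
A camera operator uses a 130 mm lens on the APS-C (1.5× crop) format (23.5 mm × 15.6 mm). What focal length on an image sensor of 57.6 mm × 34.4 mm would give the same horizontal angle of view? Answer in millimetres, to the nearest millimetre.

319 mm

Equal angle of view means equal width/f ratio, so f₂ = f₁ · (width₂/width₁) = 130 × 57.6/23.5.
f₂ = 130 × 2.45106 ≈ 318.638 mm.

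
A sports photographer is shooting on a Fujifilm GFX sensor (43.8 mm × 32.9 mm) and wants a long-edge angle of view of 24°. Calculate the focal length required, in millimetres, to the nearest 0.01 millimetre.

103.03 mm

From α = 2·arctan(w/2f) we get f = w / (2·tan(α/2)).
With w = 43.8 mm and α/2 = 12°, tan(α/2) ≈ 0.21256, so f ≈ 43.8 / 0.42511 ≈ 103.0314 mm.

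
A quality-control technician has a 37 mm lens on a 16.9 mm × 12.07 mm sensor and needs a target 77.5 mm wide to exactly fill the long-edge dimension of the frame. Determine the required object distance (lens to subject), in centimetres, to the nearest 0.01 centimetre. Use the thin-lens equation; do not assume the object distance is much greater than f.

Magnification m = w/W = dᵢ/dₒ; combined with 1/f = 1/dₒ + 1/dᵢ this gives dₒ = f·(1 + W/w).
dₒ = 37 mm × (1 + 77.5/16.9) = 37 × 5.5858 ≈ 206.675 mm = 20.6675 cm.

20.67 cm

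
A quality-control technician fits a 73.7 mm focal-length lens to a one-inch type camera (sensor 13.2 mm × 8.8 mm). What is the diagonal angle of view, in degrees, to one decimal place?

Sensor diagonal = √(13.2² + 8.8²) = √251.6800 ≈ 15.8644 mm.
Angle of view α = 2·arctan(d/2f) with d = 15.8644 mm and f = 73.7 mm.
d/2f = 0.10763; arctan(0.10763) ≈ 6.1430°, so α ≈ 12.2860°.

12.3°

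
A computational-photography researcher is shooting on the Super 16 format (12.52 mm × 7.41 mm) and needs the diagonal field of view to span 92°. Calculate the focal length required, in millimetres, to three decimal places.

Sensor diagonal = √(12.52² + 7.41²) = √211.6585 ≈ 14.5485 mm.
From α = 2·arctan(d/2f) we get f = d / (2·tan(α/2)).
With d = 14.5485 mm and α/2 = 46°, tan(α/2) ≈ 1.03553, so f ≈ 14.5485 / 2.07106 ≈ 7.0247 mm.

7.025 mm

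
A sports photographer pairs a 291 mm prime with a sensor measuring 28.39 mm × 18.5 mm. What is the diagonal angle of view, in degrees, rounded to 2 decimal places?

Sensor diagonal = √(28.39² + 18.5²) = √1148.2421 ≈ 33.8857 mm.
Angle of view α = 2·arctan(d/2f) with d = 33.8857 mm and f = 291 mm.
d/2f = 0.05822; arctan(0.05822) ≈ 3.3322°, so α ≈ 6.6643°.

6.66°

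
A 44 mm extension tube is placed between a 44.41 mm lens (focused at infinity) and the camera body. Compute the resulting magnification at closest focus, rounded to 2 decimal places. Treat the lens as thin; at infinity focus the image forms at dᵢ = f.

0.99×

The tube moves the image plane from f to f + e, so dᵢ = 44.41 + 44 = 88.41 mm. Focus is achieved when 1/f = 1/dₒ + 1/dᵢ, giving dₒ = 1/(1/f − 1/(f+e)).
Magnification m = dᵢ/dₒ = (f+e)·(1/f − 1/(f+e)) = e/f = 44/44.41 ≈ 0.9908.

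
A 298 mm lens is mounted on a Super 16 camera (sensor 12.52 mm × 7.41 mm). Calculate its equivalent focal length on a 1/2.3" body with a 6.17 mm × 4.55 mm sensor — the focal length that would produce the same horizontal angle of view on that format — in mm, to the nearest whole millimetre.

147 mm

Equal angle of view means equal width/f ratio, so f₂ = f₁ · (width₂/width₁) = 298 × 6.17/12.52.
f₂ = 298 × 0.49281 ≈ 146.858 mm.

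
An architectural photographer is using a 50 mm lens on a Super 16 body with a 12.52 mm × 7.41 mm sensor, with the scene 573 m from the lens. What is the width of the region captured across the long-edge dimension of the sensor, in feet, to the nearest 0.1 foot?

470.7 ft

dₒ: 573 m = 573000 mm.
Similar triangles through the lens centre give W/dₒ = w/dᵢ; with 1/f = 1/dₒ + 1/dᵢ this gives W = w·(dₒ − f)/f.
W = 12.52 mm × (573000 − 50) / 50 = 12.52 × 11459.0000 ≈ 143466.680 mm = 143466.680/304.8 ft = 470.691 ft.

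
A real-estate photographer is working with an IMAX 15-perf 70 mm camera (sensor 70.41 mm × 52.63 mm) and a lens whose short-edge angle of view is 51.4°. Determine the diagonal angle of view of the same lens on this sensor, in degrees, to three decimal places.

From the short-edge AOV: f = 52.63 / (2·tan(25.7°)) = 52.63 / 0.96253 ≈ 54.6785 mm.
Sensor diagonal = √(70.41² + 52.63²) = √7727.4850 ≈ 87.9061 mm.
Diagonal AOV = 2·arctan(87.9061 / (2 × 54.6785)) = 2·arctan(0.80384) ≈ 77.5878°.

77.588°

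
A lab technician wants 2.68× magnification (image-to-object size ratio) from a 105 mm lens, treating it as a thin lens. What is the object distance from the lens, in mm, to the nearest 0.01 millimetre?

144.18 mm

With m = dᵢ/dₒ and 1/f = 1/dₒ + 1/dᵢ, substituting dᵢ = m·dₒ gives 1/f = (1 + 1/m)/dₒ, hence dₒ = f·(1 + 1/m).
dₒ = 105 × (1 + 1/2.68) = 105 × 1.37313 ≈ 144.179 mm.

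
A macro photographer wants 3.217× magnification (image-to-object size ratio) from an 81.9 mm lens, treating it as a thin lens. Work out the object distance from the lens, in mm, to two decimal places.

With m = dᵢ/dₒ and 1/f = 1/dₒ + 1/dᵢ, substituting dᵢ = m·dₒ gives 1/f = (1 + 1/m)/dₒ, hence dₒ = f·(1 + 1/m).
dₒ = 81.9 × (1 + 1/3.217) = 81.9 × 1.31085 ≈ 107.359 mm.

107.36 mm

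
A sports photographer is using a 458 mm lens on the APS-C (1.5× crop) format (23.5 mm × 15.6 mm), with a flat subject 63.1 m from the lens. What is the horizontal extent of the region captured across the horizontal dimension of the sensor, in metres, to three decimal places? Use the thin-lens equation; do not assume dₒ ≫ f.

dₒ: 63.1 m = 63100 mm.
Similar triangles through the lens centre give W/dₒ = w/dᵢ; with 1/f = 1/dₒ + 1/dᵢ this gives W = w·(dₒ − f)/f.
W = 23.5 mm × (63100 − 458) / 458 = 23.5 × 136.7729 ≈ 3214.164 mm = 3.21416 m.

3.214 m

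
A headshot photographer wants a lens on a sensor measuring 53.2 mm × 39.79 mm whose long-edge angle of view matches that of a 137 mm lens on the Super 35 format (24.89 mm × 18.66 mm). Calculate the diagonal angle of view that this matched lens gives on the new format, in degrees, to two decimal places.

12.94°

Equal long-edge AOV ⇒ f₂ = f₁ · 53.2/24.89 = 137 × 2.13740 ≈ 292.8244 mm.
Sensor diagonal = √(53.2² + 39.79²) = √4413.4841 ≈ 66.4341 mm.
Diagonal AOV on the new format = 2·arctan(66.4341 / (2 × 292.8244)) = 2·arctan(0.11344) ≈ 12.9436°.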